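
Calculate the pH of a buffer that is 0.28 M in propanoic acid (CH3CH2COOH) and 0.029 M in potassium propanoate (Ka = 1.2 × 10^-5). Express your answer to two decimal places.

pKa = −log(1.2 × 10^-5) = 4.921
pH = pKa + log([A⁻]/[HA]) = 4.921 + log(0.029/0.28)
pH = 4.921 + (-0.985) = 3.94

pH = 3.94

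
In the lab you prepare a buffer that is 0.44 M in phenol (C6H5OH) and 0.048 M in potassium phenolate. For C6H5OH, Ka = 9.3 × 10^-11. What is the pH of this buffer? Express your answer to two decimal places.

pH = 9.07

pKa = −log(9.3 × 10^-11) = 10.032
Using pH = pKa + log([base]/[acid]) with [base]/[acid] = 0.048/0.44:
pH = 10.032 + (-0.962) = 9.07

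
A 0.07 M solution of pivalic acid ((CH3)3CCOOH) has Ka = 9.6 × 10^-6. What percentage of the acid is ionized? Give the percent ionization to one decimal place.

1.2%

(CH3)3CCOOH ⇌ (CH3)3CCOO- + H+; let x = [H+] at equilibrium.
x ≈ √(Ka·C₀) = √(9.6 × 10^-6 × 0.07) = 8.20 × 10^-4 M
Fraction ionized = 8.20 × 10^-4 / 0.07 = 0.0117 → 1.2%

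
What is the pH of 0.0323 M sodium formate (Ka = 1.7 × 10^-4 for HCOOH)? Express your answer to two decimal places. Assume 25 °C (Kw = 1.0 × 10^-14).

HCOO- is the conjugate base of the weak acid HCOOH.
Kb = Kw/Ka = 1.0×10^-14 / 1.7 × 10^-4 = 5.88 × 10^-11
Kb = [OH-]²/(0.0323 − [OH-]) = 5.88 × 10^-11
Assume [OH-] ≪ 0.0323: [OH-] ≈ √(5.88 × 10^-11 × 0.0323) = 1.38 × 10^-6 M
pOH = −log(1.38 × 10^-6) = 5.86; pH = 14.00 − 5.86 = 8.14

pH = 8.14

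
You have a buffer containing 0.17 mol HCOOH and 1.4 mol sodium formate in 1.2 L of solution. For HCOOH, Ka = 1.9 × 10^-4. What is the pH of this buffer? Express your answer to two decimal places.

pKa = −log(1.9 × 10^-4) = 3.721
Using pH = pKa + log([base]/[acid]) with [base]/[acid] = 1.4/0.17:
pH = 3.721 + (+0.916) = 4.64

pH = 4.64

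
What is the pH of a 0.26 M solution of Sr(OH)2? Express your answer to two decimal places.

Sr(OH)2 is a strong base (each formula unit releases 2 OH-); [OH-] = 0.52 M.
pOH = -log(0.52) = 0.28
pH = 14.00 - 0.28 = 13.72

pH = 13.72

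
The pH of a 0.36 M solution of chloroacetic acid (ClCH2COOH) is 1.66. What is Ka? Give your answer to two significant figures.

Ka = 1.4 × 10^-3

[H+] = 10^(-1.66) = 2.19 × 10^-2 M
At equilibrium [HA] = 0.36 − 2.19 × 10^-2 = 3.38 × 10^-1 M
Ka = [H+][A-]/[HA] = (2.19 × 10^-2)² / 3.38 × 10^-1 = 1.4 × 10^-3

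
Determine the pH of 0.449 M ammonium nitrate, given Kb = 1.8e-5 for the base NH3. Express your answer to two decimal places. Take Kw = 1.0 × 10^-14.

pH = 4.80

NH4+ is the conjugate acid of the weak base NH3.
Ka = Kw/Kb = 1.0×10^-14 / 1.8 × 10^-5 = 5.56 × 10^-10
From the ICE table, Ka = [H+]²/(0.449 − [H+]) = 5.56 × 10^-10.
Neglecting [H+] in the denominator: [H+] = √(5.56 × 10^-10 × 0.449) = 1.58 × 10^-5 M
([H+]/C₀ = 0.0035% < 5%, so the approximation holds.)
pH = −log(1.58 × 10^-5) = 4.80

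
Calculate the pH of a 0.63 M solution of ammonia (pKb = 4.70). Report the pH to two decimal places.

pH = 11.55

NH3 + H2O ⇌ NH4+ + OH-
Kb = 10^(−4.70) = 2.00 × 10^-5
Kb = [OH-]²/(0.63 − [OH-]) = 2.00 × 10^-5
Since Kb ≪ C₀, [OH-] ≈ √(Kb·C₀) = 3.55 × 10^-3 M.
([OH-]/C₀ = 0.56% < 5%, so the approximation holds.)
pOH = −log(3.55 × 10^-3) = 2.45; pH = 14.00 − 2.45 = 11.55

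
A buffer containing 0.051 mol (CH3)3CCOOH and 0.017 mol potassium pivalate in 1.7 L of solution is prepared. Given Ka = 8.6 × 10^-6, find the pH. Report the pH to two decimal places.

pH = 4.59

pKa = −log(8.6 × 10^-6) = 5.066
pH = pKa + log([A⁻]/[HA]) = 5.066 + log(0.017/0.051)
pH = 5.066 + (-0.477) = 4.59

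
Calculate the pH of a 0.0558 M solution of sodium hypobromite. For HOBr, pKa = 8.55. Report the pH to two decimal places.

OBr- is the conjugate base of the weak acid HOBr.
Ka = 10^(−8.55) = 2.82 × 10^-9
Kb = Kw/Ka = 1.0×10^-14 / 2.82 × 10^-9 = 3.55 × 10^-6
From the ICE table, Kb = [OH-]²/(0.0558 − [OH-]) = 3.55 × 10^-6.
Since Kb ≪ C₀, [OH-] ≈ √(Kb·C₀) = 4.45 × 10^-4 M.
([OH-]/C₀ = 0.8% < 5%, so the approximation holds.)
pOH = −log(4.45 × 10^-4) = 3.35; pH = 14.00 − 3.35 = 10.65

pH = 10.65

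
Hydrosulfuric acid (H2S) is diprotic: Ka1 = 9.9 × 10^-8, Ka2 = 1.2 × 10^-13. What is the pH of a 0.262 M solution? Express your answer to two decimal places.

Since Ka1 ≫ Ka2, the first ionization dominates [H+].
Ka1 = x²/(0.262 − x) = 9.9 × 10^-8
x ≈ √(9.9 × 10^-8 × 0.262) = 1.61 × 10^-4 M
pH = −log(1.61 × 10^-4) = 3.79

pH = 3.79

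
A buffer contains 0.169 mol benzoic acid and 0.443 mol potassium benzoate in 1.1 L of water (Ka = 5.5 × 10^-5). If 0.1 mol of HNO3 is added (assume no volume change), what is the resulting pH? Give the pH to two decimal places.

pH = 4.37

After neutralization: n(C6H5COOH) = 0.269 mol, n(C6H5COO-) = 0.343 mol.
pKa = −log(5.5 × 10^-5) = 4.260
pH = pKa + log([A⁻]/[HA]) = 4.260 + log(0.343/0.269) = 4.260 +0.106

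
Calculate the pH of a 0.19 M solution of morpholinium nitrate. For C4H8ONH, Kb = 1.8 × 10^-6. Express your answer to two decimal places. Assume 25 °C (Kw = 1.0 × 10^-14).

C4H8ONH2+ is the conjugate acid of the weak base C4H8ONH.
Ka = Kw/Kb = 1.0×10^-14 / 1.8 × 10^-6 = 5.56 × 10^-9
Let x = [H+] at equilibrium. Ka = x²/(0.19 − x).
Assume x ≪ 0.19: x ≈ √(5.56 × 10^-9 × 0.19) = 3.25 × 10^-5 M
Check: 0.017% ionized — well under 5%, approximation valid.
pH = −log(3.25 × 10^-5) = 4.49

pH = 4.49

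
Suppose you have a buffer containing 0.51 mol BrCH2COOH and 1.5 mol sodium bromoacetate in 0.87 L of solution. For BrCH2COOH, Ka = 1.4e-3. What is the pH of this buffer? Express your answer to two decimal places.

pH = 3.32

pKa = −log(1.4 × 10^-3) = 2.854
Using pH = pKa + log([base]/[acid]) with [base]/[acid] = 1.5/0.51:
pH = 2.854 + (+0.469) = 3.32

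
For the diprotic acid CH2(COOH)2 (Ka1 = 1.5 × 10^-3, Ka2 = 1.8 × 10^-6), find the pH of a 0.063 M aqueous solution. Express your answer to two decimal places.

Since Ka1 ≫ Ka2, the first ionization dominates [H+].
Ka1 = x²/(0.063 − x) = 1.5 × 10^-3
Solving the quadratic: x = (−Ka1 + √(Ka1² + 4·Ka1·C₀))/2 = 9.00 × 10^-3 M
pH = −log(9.00 × 10^-3) = 2.05

pH = 2.05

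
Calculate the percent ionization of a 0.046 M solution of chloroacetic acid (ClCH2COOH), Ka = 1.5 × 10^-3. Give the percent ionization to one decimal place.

16.5%

ClCH2COOH ⇌ ClCH2COO- + H+; let x = [H+] at equilibrium.
Solve x² + 0.0015x − 6.9e-05 = 0 → x = 7.59 × 10^-3 M
% ionization = x/C₀ × 100% = 7.59 × 10^-3/0.046 × 100% = 16.5%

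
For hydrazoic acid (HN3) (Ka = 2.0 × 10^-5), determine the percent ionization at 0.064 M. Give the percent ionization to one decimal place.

HN3 ⇌ N3- + H+; let x = [H+] at equilibrium.
x ≈ √(Ka·C₀) = √(2.0 × 10^-5 × 0.064) = 1.13 × 10^-3 M
Fraction ionized = 1.13 × 10^-3 / 0.064 = 0.0177 → 1.8%

1.8%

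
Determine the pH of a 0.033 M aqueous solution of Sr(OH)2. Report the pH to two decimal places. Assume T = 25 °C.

Sr(OH)2 is a strong base (each formula unit releases 2 OH-); [OH-] = 0.066 M.
pOH = -log(0.066) = 1.18
pH = 14.00 - 1.18 = 12.82

pH = 12.82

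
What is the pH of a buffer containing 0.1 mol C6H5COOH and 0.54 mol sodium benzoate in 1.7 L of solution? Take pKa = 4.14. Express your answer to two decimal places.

pH = pKa + log([A⁻]/[HA]) = 4.14 + log(0.54/0.1)
pH = 4.14 + (+0.732) = 4.87

pH = 4.87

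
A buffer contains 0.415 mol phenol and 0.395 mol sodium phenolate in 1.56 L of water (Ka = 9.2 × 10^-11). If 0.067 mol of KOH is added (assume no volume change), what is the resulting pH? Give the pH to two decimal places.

OH- converts C6H5OH to C6H5O-: C6H5OH → 0.348 mol, C6H5O- → 0.462 mol.
pKa = −log(9.2 × 10^-11) = 10.036
pH = pKa + log([A⁻]/[HA]) = 10.036 + log(0.462/0.348) = 10.036 +0.123

pH = 10.16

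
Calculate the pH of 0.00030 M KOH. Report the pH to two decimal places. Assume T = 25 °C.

KOH is a strong base; [OH-] = 0.0003 M.
pOH = -log(0.0003) = 3.52
pH = 14.00 - 3.52 = 10.48

pH = 10.48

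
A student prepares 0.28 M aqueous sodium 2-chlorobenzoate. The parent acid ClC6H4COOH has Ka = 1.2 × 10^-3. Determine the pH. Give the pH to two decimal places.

ClC6H4COO- is the conjugate base of the weak acid ClC6H4COOH.
Kb = Kw/Ka = 1.0×10^-14 / 1.2 × 10^-3 = 8.33 × 10^-12
Let x = [OH-] at equilibrium. Kb = x²/(0.28 − x).
Since Kb ≪ C₀, x ≈ √(Kb·C₀) = 1.53 × 10^-6 M.
pOH = 5.82, so pH = 14.00 − pOH = 8.18

pH = 8.18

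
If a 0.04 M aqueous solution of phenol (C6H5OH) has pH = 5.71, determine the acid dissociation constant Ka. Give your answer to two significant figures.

[H+] = 10^(-5.71) = 1.95 × 10^-6 M
At equilibrium [HA] = 0.04 − 1.95 × 10^-6 = 4.00 × 10^-2 M
Ka = [H+][A-]/[HA] = (1.95 × 10^-6)² / 4.00 × 10^-2 = 9.5 × 10^-11

Ka = 9.5 × 10^-11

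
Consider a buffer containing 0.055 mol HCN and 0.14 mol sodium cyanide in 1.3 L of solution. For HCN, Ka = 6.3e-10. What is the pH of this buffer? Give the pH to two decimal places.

pH = 9.61

pKa = −log(6.3 × 10^-10) = 9.201
Henderson–Hasselbalch: pH = pKa + log([CN-]/[HCN]) = 9.201 + log(0.14/0.055)
pH = 9.201 + (+0.406) = 9.61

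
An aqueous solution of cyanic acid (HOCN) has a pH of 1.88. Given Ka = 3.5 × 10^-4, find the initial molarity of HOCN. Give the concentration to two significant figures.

[H+] = 10^(-1.88) = 1.32 × 10^-2 M = x
Ka = x²/(C₀ − x) ⇒ C₀ = x + x²/Ka
C₀ = 1.32 × 10^-2 + (1.32 × 10^-2)²/(3.5 × 10^-4) = 5.11 × 10^-1 M

C₀ = 5.1 × 10^-1 M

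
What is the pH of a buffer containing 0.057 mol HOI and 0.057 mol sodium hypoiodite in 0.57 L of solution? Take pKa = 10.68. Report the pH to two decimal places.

Henderson–Hasselbalch: pH = pKa + log([OI-]/[HOI]) = 10.68 + log(0.057/0.057)
pH = 10.68 + (+0.000) = 10.68

pH = 10.68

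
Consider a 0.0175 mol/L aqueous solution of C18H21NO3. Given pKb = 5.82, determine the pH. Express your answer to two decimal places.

C18H21NO3 + H2O ⇌ C18H22NO3+ + OH-
Kb = 10^(−5.82) = 1.51 × 10^-6
From the ICE table, Kb = [OH-]²/(0.0175 − [OH-]) = 1.51 × 10^-6.
Neglecting [OH-] in the denominator: [OH-] = √(1.51 × 10^-6 × 0.0175) = 1.63 × 10^-4 M
pOH = −log(1.63 × 10^-4) = 3.79; pH = 14.00 − 3.79 = 10.21

pH = 10.21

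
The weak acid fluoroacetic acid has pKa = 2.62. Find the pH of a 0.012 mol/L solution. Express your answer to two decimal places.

pH = 2.37

FCH2COOH ⇌ FCH2COO- + H+
Ka = 10^(−2.62) = 2.40 × 10^-3
From the ICE table, Ka = x²/(0.012 − x) = 2.40 × 10^-3.
x is not negligible relative to C₀; solve x² + 0.0024·x − 2.88e-05 = 0.
x = (−Ka + √(Ka² + 4·Ka·C₀))/2 = 4.30 × 10^-3 M
pH = −log[H+] = −log(4.30 × 10^-3) = 2.37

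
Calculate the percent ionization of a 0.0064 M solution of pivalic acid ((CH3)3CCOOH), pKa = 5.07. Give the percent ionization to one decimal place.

3.6%

(CH3)3CCOOH ⇌ (CH3)3CCOO- + H+; let x = [H+] at equilibrium.
Ka = 10^(−5.07) = 8.51 × 10^-6
x ≈ √(Ka·C₀) = √(8.51 × 10^-6 × 0.0064) = 2.33 × 10^-4 M
Fraction ionized = 2.33 × 10^-4 / 0.0064 = 0.0364 → 3.6%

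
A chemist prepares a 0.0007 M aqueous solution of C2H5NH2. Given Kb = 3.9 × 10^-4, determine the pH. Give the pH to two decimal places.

pH = 10.56

C2H5NH2 + H2O ⇌ C2H5NH3+ + OH-
Kb = x²/(0.0007 − x) = 3.9 × 10^-4
Here C₀/Kb ≈ 1.79, so the small-x approximation fails. Use the quadratic:
x = [−0.00039 + √(0.00039² + 1.09e-06)]/2 = 3.63 × 10^-4 M
pOH = 3.44, so pH = 14.00 − pOH = 10.56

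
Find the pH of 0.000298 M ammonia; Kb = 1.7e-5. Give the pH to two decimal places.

NH3 + H2O ⇌ NH4+ + OH-
From the ICE table, Kb = [OH-]²/(0.000298 − [OH-]) = 1.7 × 10^-5.
[OH-] is not negligible relative to C₀; solve [OH-]² + 1.7e-05·[OH-] − 5.07e-09 = 0.
[OH-] = (−Kb + √(Kb² + 4·Kb·C₀))/2 = 6.32 × 10^-5 M
pOH = −log(6.32 × 10^-5) = 4.20; pH = 14.00 − 4.20 = 9.80

pH = 9.80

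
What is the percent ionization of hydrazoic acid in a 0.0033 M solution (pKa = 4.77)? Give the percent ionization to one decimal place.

HN3 ⇌ N3- + H+; let x = [H+] at equilibrium.
Ka = 10^(−4.77) = 1.70 × 10^-5
Solve x² + 1.7e-05x − 5.61e-08 = 0 → x = 2.29 × 10^-4 M
Fraction ionized = 2.29 × 10^-4 / 0.0033 = 0.0694 → 6.9%

6.9%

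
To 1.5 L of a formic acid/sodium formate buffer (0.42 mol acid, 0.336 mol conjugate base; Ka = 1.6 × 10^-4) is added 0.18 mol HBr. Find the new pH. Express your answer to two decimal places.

pH = 3.21

After neutralization: n(HCOOH) = 0.6 mol, n(HCOO-) = 0.156 mol.
pKa = −log(1.6 × 10^-4) = 3.796
pH = pKa + log(n_HCOO-/n_HCOOH) = 3.796 + log(0.156/0.6) = 3.796 + (-0.585)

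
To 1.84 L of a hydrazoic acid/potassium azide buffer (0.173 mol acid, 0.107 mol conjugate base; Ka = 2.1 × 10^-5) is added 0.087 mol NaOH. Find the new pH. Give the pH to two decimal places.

pH = 5.03

After neutralization: n(HN3) = 0.086 mol, n(N3-) = 0.194 mol.
pKa = −log(2.1 × 10^-5) = 4.678
pH = pKa + log([A⁻]/[HA]) = 4.678 + log(0.194/0.086) = 4.678 +0.353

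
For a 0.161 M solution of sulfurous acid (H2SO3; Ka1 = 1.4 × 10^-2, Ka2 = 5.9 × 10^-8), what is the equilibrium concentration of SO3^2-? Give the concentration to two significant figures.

5.9 × 10^-8 M

First ionization gives [H+] ≈ [HSO3-] = 4.10 × 10^-2 M.
Second step: Ka2 = [H+][SO3^2-]/[HSO3-] ≈ [SO3^2-] (since [H+] ≈ [HSO3-]).
So [SO3^2-] ≈ Ka2.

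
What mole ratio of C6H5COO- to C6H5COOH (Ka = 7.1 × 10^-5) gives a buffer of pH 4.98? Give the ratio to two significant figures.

ratio = 6.8

pKa = -log(7.1 × 10^-5) = 4.149
pH = pKa + log(r) ⇒ log(r) = 4.98 − 4.149 = +0.831
r = [C6H5COO-]/[C6H5COOH] = 10^(+0.831) = 6.78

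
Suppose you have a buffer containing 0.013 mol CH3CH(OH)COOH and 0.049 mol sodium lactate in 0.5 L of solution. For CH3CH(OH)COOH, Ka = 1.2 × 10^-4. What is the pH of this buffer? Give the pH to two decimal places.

pH = 4.50

pKa = −log(1.2 × 10^-4) = 3.921
pH = pKa + log([A⁻]/[HA]) = 3.921 + log(0.049/0.013)
pH = 3.921 + (+0.576) = 4.50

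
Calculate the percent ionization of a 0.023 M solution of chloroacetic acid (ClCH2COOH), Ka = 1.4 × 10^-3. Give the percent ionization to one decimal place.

ClCH2COOH ⇌ ClCH2COO- + H+; let x = [H+] at equilibrium.
Solve x² + 0.0014x − 3.22e-05 = 0 → x = 5.02 × 10^-3 M
% ionization = x/C₀ × 100% = 5.02 × 10^-3/0.023 × 100% = 21.8%

21.8%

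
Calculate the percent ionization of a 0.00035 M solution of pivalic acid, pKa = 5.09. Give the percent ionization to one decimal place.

14.1%

(CH3)3CCOOH ⇌ (CH3)3CCOO- + H+; let x = [H+] at equilibrium.
Ka = 10^(−5.09) = 8.13 × 10^-6
Ka = x²/(C₀ − x); solving the quadratic gives x = 4.94 × 10^-5 M.
% ionization = x/C₀ × 100% = 4.94 × 10^-5/0.00035 × 100% = 14.1%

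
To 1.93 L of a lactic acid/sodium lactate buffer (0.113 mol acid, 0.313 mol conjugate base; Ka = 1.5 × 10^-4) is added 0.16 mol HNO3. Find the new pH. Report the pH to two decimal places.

After neutralization: n(CH3CH(OH)COOH) = 0.273 mol, n(CH3CH(OH)COO-) = 0.153 mol.
pKa = −log(1.5 × 10^-4) = 3.824
pH = pKa + log(n_CH3CH(OH)COO-/n_CH3CH(OH)COOH) = 3.824 + log(0.153/0.273) = 3.824 + (-0.251)

pH = 3.57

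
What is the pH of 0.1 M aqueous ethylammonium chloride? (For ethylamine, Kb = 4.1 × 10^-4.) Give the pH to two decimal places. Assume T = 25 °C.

pH = 5.81

C2H5NH3+ is the conjugate acid of the weak base C2H5NH2.
Ka = Kw/Kb = 1.0×10^-14 / 4.1 × 10^-4 = 2.44 × 10^-11
Let x = [H+] at equilibrium. Ka = x²/(0.1 − x).
Neglecting x in the denominator: x = √(2.44 × 10^-11 × 0.1) = 1.56 × 10^-6 M
pH = −log(1.56 × 10^-6) = 5.81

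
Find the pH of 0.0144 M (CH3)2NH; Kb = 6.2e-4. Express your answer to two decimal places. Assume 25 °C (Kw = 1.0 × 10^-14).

(CH3)2NH + H2O ⇌ (CH3)2NH2+ + OH-
From the ICE table, Kb = x²/(0.0144 − x) = 6.2 × 10^-4.
Here C₀/Kb ≈ 23.2, so the small-x approximation fails. Use the quadratic:
x = [−0.00062 + √(0.00062² + 3.57e-05)]/2 = 2.69 × 10^-3 M
pOH = 2.57, so pH = 14.00 − pOH = 11.43

pH = 11.43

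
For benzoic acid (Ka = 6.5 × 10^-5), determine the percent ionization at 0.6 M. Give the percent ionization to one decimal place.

1.0%

C6H5COOH ⇌ C6H5COO- + H+; let x = [H+] at equilibrium.
x ≈ √(Ka·C₀) = √(6.5 × 10^-5 × 0.6) = 6.24 × 10^-3 M
% ionization = x/C₀ × 100% = 6.24 × 10^-3/0.6 × 100% = 1.0%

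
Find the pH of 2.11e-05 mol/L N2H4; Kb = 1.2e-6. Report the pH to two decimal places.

N2H4 + H2O ⇌ N2H5+ + OH-
From the ICE table, Kb = x²/(2.11e-05 − x) = 1.2 × 10^-6.
x is not negligible relative to C₀; solve x² + 1.2e-06·x − 2.53e-11 = 0.
x = [−1.2e-06 + √(1.2e-06² + 1.01e-10)]/2 = 4.47 × 10^-6 M
pOH = 5.35, so pH = 14.00 − pOH = 8.65

pH = 8.65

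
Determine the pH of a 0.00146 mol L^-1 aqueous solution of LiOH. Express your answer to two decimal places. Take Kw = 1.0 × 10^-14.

pH = 11.16

LiOH is a strong base; [OH-] = 0.00146 M.
pOH = -log(0.00146) = 2.84
pH = 14.00 - 2.84 = 11.16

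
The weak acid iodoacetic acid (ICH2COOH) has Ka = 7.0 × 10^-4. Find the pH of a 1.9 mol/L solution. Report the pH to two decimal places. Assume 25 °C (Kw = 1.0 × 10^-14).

pH = 1.44

ICH2COOH ⇌ ICH2COO- + H+
Ka = [H+]²/(1.9 − [H+]) = 7.0 × 10^-4
Assume [H+] ≪ 1.9: [H+] ≈ √(7.0 × 10^-4 × 1.9) = 3.65 × 10^-2 M
([H+]/C₀ = 1.9% < 5%, so the approximation holds.)
pH = −log[H+] = −log(3.65 × 10^-2) = 1.44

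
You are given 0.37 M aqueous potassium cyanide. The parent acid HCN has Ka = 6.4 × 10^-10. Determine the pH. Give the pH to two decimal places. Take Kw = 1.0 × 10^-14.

pH = 11.38

CN- is the conjugate base of the weak acid HCN.
Kb = Kw/Ka = 1.0×10^-14 / 6.4 × 10^-10 = 1.56 × 10^-5
Let x = [OH-] at equilibrium. Kb = x²/(0.37 − x).
Neglecting x in the denominator: x = √(1.56 × 10^-5 × 0.37) = 2.40 × 10^-3 M
pOH = −log(2.40 × 10^-3) = 2.62; pH = 14.00 − 2.62 = 11.38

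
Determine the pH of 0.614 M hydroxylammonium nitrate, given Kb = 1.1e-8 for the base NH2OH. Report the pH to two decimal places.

NH3OH+ is the conjugate acid of the weak base NH2OH.
Ka = Kw/Kb = 1.0×10^-14 / 1.1 × 10^-8 = 9.09 × 10^-7
Ka = x²/(0.614 − x) = 9.09 × 10^-7
Assume x ≪ 0.614: x ≈ √(9.09 × 10^-7 × 0.614) = 7.47 × 10^-4 M
pH = −log[H+] = −log(7.47 × 10^-4) = 3.13

pH = 3.13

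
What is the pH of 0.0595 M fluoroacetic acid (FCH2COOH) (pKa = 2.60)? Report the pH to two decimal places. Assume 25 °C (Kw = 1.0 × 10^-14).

pH = 1.96

FCH2COOH ⇌ FCH2COO- + H+
Ka = 10^(−2.60) = 2.51 × 10^-3
Ka = [H+]²/(0.0595 − [H+]) = 2.51 × 10^-3
[H+] is not negligible relative to C₀; solve [H+]² + 0.00251·[H+] − 0.000149 = 0.
[H+] = (−Ka + √(Ka² + 4·Ka·C₀))/2 = 1.10 × 10^-2 M
pH = −log(1.10 × 10^-2) = 1.96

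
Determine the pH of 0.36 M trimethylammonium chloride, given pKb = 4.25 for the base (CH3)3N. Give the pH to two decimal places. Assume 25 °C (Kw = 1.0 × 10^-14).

pH = 5.10

(CH3)3NH+ is the conjugate acid of the weak base (CH3)3N.
Kb = 10^(−4.25) = 5.62 × 10^-5
Ka = Kw/Kb = 1.0×10^-14 / 5.62 × 10^-5 = 1.78 × 10^-10
Let x = [H+] at equilibrium. Ka = x²/(0.36 − x).
Neglecting x in the denominator: x = √(1.78 × 10^-10 × 0.36) = 8.00 × 10^-6 M
Check: 0.0022% ionized — well under 5%, approximation valid.
pH = −log[H+] = −log(8.00 × 10^-6) = 5.10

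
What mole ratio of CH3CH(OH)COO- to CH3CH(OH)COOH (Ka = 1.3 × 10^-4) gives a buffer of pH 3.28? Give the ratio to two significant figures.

ratio = 0.25

pKa = -log(1.3 × 10^-4) = 3.886
pH = pKa + log(r) ⇒ log(r) = 3.28 − 3.886 = -0.606
r = [CH3CH(OH)COO-]/[CH3CH(OH)COOH] = 10^(-0.606) = 0.248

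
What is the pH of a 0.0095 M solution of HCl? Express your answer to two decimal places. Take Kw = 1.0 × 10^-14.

HCl is a strong acid and dissociates completely, so [H+] = 0.0095 M.
pH = -log(0.0095) = 2.02

pH = 2.02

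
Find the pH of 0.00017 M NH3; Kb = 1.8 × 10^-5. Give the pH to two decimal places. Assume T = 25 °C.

NH3 + H2O ⇌ NH4+ + OH-
From the ICE table, Kb = [OH-]²/(0.00017 − [OH-]) = 1.8 × 10^-5.
[OH-] is not negligible relative to C₀; solve [OH-]² + 1.8e-05·[OH-] − 3.06e-09 = 0.
[OH-] = (−Kb + √(Kb² + 4·Kb·C₀))/2 = 4.70 × 10^-5 M
pOH = 4.33, so pH = 14.00 − pOH = 9.67

pH = 9.67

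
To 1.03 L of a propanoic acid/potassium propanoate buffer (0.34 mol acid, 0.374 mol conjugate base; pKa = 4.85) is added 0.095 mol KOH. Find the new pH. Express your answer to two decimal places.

After neutralization: n(CH3CH2COOH) = 0.245 mol, n(CH3CH2COO-) = 0.469 mol.
pH = pKa + log([A⁻]/[HA]) = 4.85 + log(0.469/0.245) = 4.85 +0.282

pH = 5.13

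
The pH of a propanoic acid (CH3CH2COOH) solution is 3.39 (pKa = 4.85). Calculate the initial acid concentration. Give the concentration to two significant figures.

C₀ = 1.2 × 10^-2 M

[H+] = 10^(-3.39) = 4.07 × 10^-4 M = x
Ka = 10^(−4.85) = 1.41 × 10^-5
Ka = x²/(C₀ − x) ⇒ C₀ = x + x²/Ka
C₀ = 4.07 × 10^-4 + (4.07 × 10^-4)²/(1.41 × 10^-5) = 1.22 × 10^-2 M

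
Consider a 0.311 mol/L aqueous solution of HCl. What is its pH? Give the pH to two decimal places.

pH = 0.51

HCl is a strong acid and dissociates completely, so [H+] = 0.311 M.
pH = -log(0.311) = 0.51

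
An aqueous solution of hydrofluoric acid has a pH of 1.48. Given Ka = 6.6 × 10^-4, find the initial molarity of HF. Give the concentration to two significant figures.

[H+] = 10^(-1.48) = 3.31 × 10^-2 M = x
Ka = x²/(C₀ − x) ⇒ C₀ = x + x²/Ka
C₀ = 3.31 × 10^-2 + (3.31 × 10^-2)²/(6.6 × 10^-4) = 1.69 M

C₀ = 1.7 M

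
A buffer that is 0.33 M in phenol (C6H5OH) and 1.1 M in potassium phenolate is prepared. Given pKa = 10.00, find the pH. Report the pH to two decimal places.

Henderson–Hasselbalch: pH = pKa + log([C6H5O-]/[C6H5OH]) = 10.00 + log(1.1/0.33)
pH = 10.00 + (+0.523) = 10.52

pH = 10.52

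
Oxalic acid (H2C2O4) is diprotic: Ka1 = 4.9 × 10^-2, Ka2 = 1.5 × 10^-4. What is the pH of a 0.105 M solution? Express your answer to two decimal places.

Since Ka1 ≫ Ka2, the first ionization dominates [H+].
Ka1 = x²/(0.105 − x) = 4.9 × 10^-2
Solving the quadratic: x = (−Ka1 + √(Ka1² + 4·Ka1·C₀))/2 = 5.13 × 10^-2 M
pH = −log(5.13 × 10^-2) = 1.29

pH = 1.29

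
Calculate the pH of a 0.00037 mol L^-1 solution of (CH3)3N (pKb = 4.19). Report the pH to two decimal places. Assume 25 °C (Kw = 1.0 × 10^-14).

(CH3)3N + H2O ⇌ (CH3)3NH+ + OH-
Kb = 10^(−4.19) = 6.46 × 10^-5
From the ICE table, Kb = [OH-]²/(0.00037 − [OH-]) = 6.46 × 10^-5.
[OH-] is not negligible relative to C₀; solve [OH-]² + 6.46e-05·[OH-] − 2.39e-08 = 0.
[OH-] = [−6.46e-05 + √(6.46e-05² + 9.56e-08)]/2 = 1.26 × 10^-4 M
pOH = −log(1.26 × 10^-4) = 3.90; pH = 14.00 − 3.90 = 10.10

pH = 10.10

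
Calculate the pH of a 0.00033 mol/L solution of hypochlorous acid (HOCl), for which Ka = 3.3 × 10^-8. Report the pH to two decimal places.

HOCl ⇌ OCl- + H+
Ka = [H+]²/(0.00033 − [H+]) = 3.3 × 10^-8
Assume [H+] ≪ 0.00033: [H+] ≈ √(3.3 × 10^-8 × 0.00033) = 3.30 × 10^-6 M
pH = −log[H+] = −log(3.30 × 10^-6) = 5.48

pH = 5.48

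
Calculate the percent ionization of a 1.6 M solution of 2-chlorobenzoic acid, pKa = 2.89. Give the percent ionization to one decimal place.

ClC6H4COOH ⇌ ClC6H4COO- + H+; let x = [H+] at equilibrium.
Ka = 10^(−2.89) = 1.29 × 10^-3
x ≈ √(Ka·C₀) = √(1.29 × 10^-3 × 1.6) = 4.54 × 10^-2 M
Fraction ionized = 4.54 × 10^-2 / 1.6 = 0.0284 → 2.8%

2.8%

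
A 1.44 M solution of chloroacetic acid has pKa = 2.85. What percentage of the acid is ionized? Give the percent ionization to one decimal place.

3.1%

ClCH2COOH ⇌ ClCH2COO- + H+; let x = [H+] at equilibrium.
Ka = 10^(−2.85) = 1.41 × 10^-3
x ≈ √(Ka·C₀) = √(1.41 × 10^-3 × 1.44) = 4.51 × 10^-2 M
Fraction ionized = 4.51 × 10^-2 / 1.44 = 0.0313 → 3.1%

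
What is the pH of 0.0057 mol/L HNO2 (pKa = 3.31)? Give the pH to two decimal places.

HNO2 ⇌ NO2- + H+
Ka = 10^(−3.31) = 4.90 × 10^-4
From the ICE table, Ka = [H+]²/(0.0057 − [H+]) = 4.90 × 10^-4.
Here C₀/Ka ≈ 11.6, so the small-[H+] approximation fails. Use the quadratic:
[H+] = [−0.00049 + √(0.00049² + 1.12e-05)]/2 = 1.44 × 10^-3 M
pH = −log(1.44 × 10^-3) = 2.84

pH = 2.84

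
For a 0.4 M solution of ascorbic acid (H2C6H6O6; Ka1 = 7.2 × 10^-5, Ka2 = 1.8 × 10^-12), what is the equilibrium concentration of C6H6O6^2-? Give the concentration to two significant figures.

First ionization gives [H+] ≈ [HC6H6O6-] = 5.37 × 10^-3 M.
Second step: Ka2 = [H+][C6H6O6^2-]/[HC6H6O6-] ≈ [C6H6O6^2-] (since [H+] ≈ [HC6H6O6-]).
So [C6H6O6^2-] ≈ Ka2.

1.8 × 10^-12 M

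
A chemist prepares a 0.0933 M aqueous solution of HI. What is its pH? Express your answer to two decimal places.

HI is a strong acid and dissociates completely, so [H+] = 0.0933 M.
pH = -log(0.0933) = 1.03

pH = 1.03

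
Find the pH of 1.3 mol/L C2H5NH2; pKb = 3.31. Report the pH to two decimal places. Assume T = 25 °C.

C2H5NH2 + H2O ⇌ C2H5NH3+ + OH-
Kb = 10^(−3.31) = 4.90 × 10^-4
Let x = [OH-] at equilibrium. Kb = x²/(1.3 − x).
Neglecting x in the denominator: x = √(4.90 × 10^-4 × 1.3) = 2.52 × 10^-2 M
Check: 1.9% ionized — well under 5%, approximation valid.
pOH = 1.60, so pH = 14.00 − pOH = 12.40

pH = 12.40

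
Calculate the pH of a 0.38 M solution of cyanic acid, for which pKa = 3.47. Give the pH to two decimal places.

HOCN ⇌ OCN- + H+
Ka = 10^(−3.47) = 3.39 × 10^-4
From the ICE table, Ka = x²/(0.38 − x) = 3.39 × 10^-4.
Neglecting x in the denominator: x = √(3.39 × 10^-4 × 0.38) = 1.13 × 10^-2 M
Check: 3% ionized — well under 5%, approximation valid.
pH = −log(1.13 × 10^-2) = 1.95

pH = 1.95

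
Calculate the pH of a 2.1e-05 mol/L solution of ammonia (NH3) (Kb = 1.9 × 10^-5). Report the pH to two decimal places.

pH = 9.10

NH3 + H2O ⇌ NH4+ + OH-
Kb = x²/(2.1e-05 − x) = 1.9 × 10^-5
x is not negligible relative to C₀; solve x² + 1.9e-05·x − 3.99e-10 = 0.
x = (−Kb + √(Kb² + 4·Kb·C₀))/2 = 1.26 × 10^-5 M
pOH = 4.90, so pH = 14.00 − pOH = 9.10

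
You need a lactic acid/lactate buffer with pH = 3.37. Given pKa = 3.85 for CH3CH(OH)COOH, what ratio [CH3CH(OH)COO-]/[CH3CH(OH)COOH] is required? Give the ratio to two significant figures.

ratio = 0.33

pH = pKa + log(r) ⇒ log(r) = 3.37 − 3.85 = -0.48
r = [CH3CH(OH)COO-]/[CH3CH(OH)COOH] = 10^(-0.48) = 0.331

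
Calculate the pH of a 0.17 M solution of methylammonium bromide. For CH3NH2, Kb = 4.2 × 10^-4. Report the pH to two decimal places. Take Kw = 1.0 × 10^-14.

CH3NH3+ is the conjugate acid of the weak base CH3NH2.
Ka = Kw/Kb = 1.0×10^-14 / 4.2 × 10^-4 = 2.38 × 10^-11
From the ICE table, Ka = [H+]²/(0.17 − [H+]) = 2.38 × 10^-11.
Neglecting [H+] in the denominator: [H+] = √(2.38 × 10^-11 × 0.17) = 2.01 × 10^-6 M
([H+]/C₀ = 0.0012% < 5%, so the approximation holds.)
pH = −log(2.01 × 10^-6) = 5.70

pH = 5.70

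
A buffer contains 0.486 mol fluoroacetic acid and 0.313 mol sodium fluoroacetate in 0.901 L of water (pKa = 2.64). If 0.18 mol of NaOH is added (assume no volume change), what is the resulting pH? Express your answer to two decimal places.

OH- converts FCH2COOH to FCH2COO-: FCH2COOH → 0.306 mol, FCH2COO- → 0.493 mol.
pH = pKa + log(n_FCH2COO-/n_FCH2COOH) = 2.64 + log(0.493/0.306) = 2.64 + (+0.207)

pH = 2.85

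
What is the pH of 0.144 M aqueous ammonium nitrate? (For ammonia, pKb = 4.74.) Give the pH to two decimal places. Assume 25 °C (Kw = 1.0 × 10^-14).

NH4+ is the conjugate acid of the weak base NH3.
Kb = 10^(−4.74) = 1.82 × 10^-5
Ka = Kw/Kb = 1.0×10^-14 / 1.82 × 10^-5 = 5.49 × 10^-10
Ka = [H+]²/(0.144 − [H+]) = 5.49 × 10^-10
Assume [H+] ≪ 0.144: [H+] ≈ √(5.49 × 10^-10 × 0.144) = 8.89 × 10^-6 M
([H+]/C₀ = 0.0062% < 5%, so the approximation holds.)
pH = −log[H+] = −log(8.89 × 10^-6) = 5.05

pH = 5.05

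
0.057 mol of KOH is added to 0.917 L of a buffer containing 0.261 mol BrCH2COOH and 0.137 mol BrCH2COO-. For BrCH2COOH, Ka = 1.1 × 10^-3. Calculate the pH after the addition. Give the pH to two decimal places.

OH- converts BrCH2COOH to BrCH2COO-: BrCH2COOH → 0.204 mol, BrCH2COO- → 0.194 mol.
pKa = −log(1.1 × 10^-3) = 2.959
pH = pKa + log([A⁻]/[HA]) = 2.959 + log(0.194/0.204) = 2.959 -0.022

pH = 2.94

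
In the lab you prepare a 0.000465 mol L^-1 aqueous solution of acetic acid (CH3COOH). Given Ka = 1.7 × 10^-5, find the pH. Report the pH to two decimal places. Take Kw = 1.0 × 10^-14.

CH3COOH ⇌ CH3COO- + H+
Let x = [H+] at equilibrium. Ka = x²/(0.000465 − x).
The 5% rule fails; solving x² + Ka·x − Ka·C₀ = 0 exactly:
x = [−1.7e-05 + √(1.7e-05² + 3.16e-08)]/2 = 8.08 × 10^-5 M
pH = −log[H+] = −log(8.08 × 10^-5) = 4.09

pH = 4.09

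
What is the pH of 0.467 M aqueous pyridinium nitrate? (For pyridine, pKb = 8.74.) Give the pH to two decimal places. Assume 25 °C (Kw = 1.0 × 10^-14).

pH = 2.80

C5H5NH+ is the conjugate acid of the weak base C5H5N.
Kb = 10^(−8.74) = 1.82 × 10^-9
Ka = Kw/Kb = 1.0×10^-14 / 1.82 × 10^-9 = 5.49 × 10^-6
Ka = [H+]²/(0.467 − [H+]) = 5.49 × 10^-6
Assume [H+] ≪ 0.467: [H+] ≈ √(5.49 × 10^-6 × 0.467) = 1.60 × 10^-3 M
([H+]/C₀ = 0.34% < 5%, so the approximation holds.)
pH = −log(1.60 × 10^-3) = 2.80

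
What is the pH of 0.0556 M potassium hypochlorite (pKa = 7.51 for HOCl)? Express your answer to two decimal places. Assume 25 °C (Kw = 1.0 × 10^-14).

OCl- is the conjugate base of the weak acid HOCl.
Ka = 10^(−7.51) = 3.09 × 10^-8
Kb = Kw/Ka = 1.0×10^-14 / 3.09 × 10^-8 = 3.24 × 10^-7
Kb = x²/(0.0556 − x) = 3.24 × 10^-7
Since Kb ≪ C₀, x ≈ √(Kb·C₀) = 1.34 × 10^-4 M.
pOH = 3.87, so pH = 14.00 − pOH = 10.13

pH = 10.13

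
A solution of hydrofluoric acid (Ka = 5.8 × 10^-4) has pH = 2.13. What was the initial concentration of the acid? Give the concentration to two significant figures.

[H+] = 10^(-2.13) = 7.41 × 10^-3 M = x
Ka = x²/(C₀ − x) ⇒ C₀ = x + x²/Ka
C₀ = 7.41 × 10^-3 + (7.41 × 10^-3)²/(5.8 × 10^-4) = 1.02 × 10^-1 M

C₀ = 1.0 × 10^-1 M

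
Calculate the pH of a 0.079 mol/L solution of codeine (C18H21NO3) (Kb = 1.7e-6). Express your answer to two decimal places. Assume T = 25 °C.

C18H21NO3 + H2O ⇌ C18H22NO3+ + OH-
Kb = [OH-]²/(0.079 − [OH-]) = 1.7 × 10^-6
Since Kb ≪ C₀, [OH-] ≈ √(Kb·C₀) = 3.66 × 10^-4 M.
([OH-]/C₀ = 0.46% < 5%, so the approximation holds.)
pOH = −log(3.66 × 10^-4) = 3.44; pH = 14.00 − 3.44 = 10.56

pH = 10.56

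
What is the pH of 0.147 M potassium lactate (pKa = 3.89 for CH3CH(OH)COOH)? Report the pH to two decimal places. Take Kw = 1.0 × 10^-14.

CH3CH(OH)COO- is the conjugate base of the weak acid CH3CH(OH)COOH.
Ka = 10^(−3.89) = 1.29 × 10^-4
Kb = Kw/Ka = 1.0×10^-14 / 1.29 × 10^-4 = 7.75 × 10^-11
From the ICE table, Kb = [OH-]²/(0.147 − [OH-]) = 7.75 × 10^-11.
Neglecting [OH-] in the denominator: [OH-] = √(7.75 × 10^-11 × 0.147) = 3.38 × 10^-6 M
pOH = −log(3.38 × 10^-6) = 5.47; pH = 14.00 − 5.47 = 8.53

pH = 8.53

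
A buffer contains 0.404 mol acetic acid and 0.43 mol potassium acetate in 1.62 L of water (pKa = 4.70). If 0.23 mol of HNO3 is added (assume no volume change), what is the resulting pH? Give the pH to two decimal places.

pH = 4.20

After neutralization: n(CH3COOH) = 0.634 mol, n(CH3COO-) = 0.2 mol.
pH = pKa + log([A⁻]/[HA]) = 4.70 + log(0.2/0.634) = 4.70 -0.501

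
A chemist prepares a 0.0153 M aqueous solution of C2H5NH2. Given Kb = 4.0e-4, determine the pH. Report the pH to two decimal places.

pH = 11.36

C2H5NH2 + H2O ⇌ C2H5NH3+ + OH-
Kb = x²/(0.0153 − x) = 4.0 × 10^-4
Here C₀/Kb ≈ 38.2, so the small-x approximation fails. Use the quadratic:
x = [−0.0004 + √(0.0004² + 2.45e-05)]/2 = 2.28 × 10^-3 M
pOH = 2.64, so pH = 14.00 − pOH = 11.36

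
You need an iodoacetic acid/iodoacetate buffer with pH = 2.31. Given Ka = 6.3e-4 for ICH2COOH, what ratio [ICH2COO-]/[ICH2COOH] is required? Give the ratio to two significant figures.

ratio = 0.13

pKa = -log(6.3 × 10^-4) = 3.201
pH = pKa + log(r) ⇒ log(r) = 2.31 − 3.201 = -0.891
r = [ICH2COO-]/[ICH2COOH] = 10^(-0.891) = 0.129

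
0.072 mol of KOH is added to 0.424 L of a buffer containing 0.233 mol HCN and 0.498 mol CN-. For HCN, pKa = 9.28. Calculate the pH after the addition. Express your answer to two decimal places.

After neutralization: n(HCN) = 0.161 mol, n(CN-) = 0.57 mol.
pH = pKa + log([A⁻]/[HA]) = 9.28 + log(0.57/0.161) = 9.28 +0.549

pH = 9.83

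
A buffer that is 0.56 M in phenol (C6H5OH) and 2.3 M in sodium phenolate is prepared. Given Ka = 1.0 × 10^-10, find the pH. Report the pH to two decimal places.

pH = 10.61

pKa = −log(1.0 × 10^-10) = 10.000
Using pH = pKa + log([base]/[acid]) with [base]/[acid] = 2.3/0.56:
pH = 10.000 + (+0.614) = 10.61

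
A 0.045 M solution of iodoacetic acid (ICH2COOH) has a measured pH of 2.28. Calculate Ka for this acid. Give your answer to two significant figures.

[H+] = 10^(-2.28) = 5.25 × 10^-3 M
At equilibrium [HA] = 0.045 − 5.25 × 10^-3 = 3.98 × 10^-2 M
Ka = [H+][A-]/[HA] = (5.25 × 10^-3)² / 3.98 × 10^-2 = 6.9 × 10^-4

Ka = 6.9 × 10^-4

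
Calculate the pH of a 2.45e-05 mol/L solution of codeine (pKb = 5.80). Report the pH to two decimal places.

pH = 8.74

C18H21NO3 + H2O ⇌ C18H22NO3+ + OH-
Kb = 10^(−5.80) = 1.58 × 10^-6
From the ICE table, Kb = [OH-]²/(2.45e-05 − [OH-]) = 1.58 × 10^-6.
The 5% rule fails; solving [OH-]² + Kb·[OH-] − Kb·C₀ = 0 exactly:
[OH-] = [−1.58e-06 + √(1.58e-06² + 1.55e-10)]/2 = 5.48 × 10^-6 M
pOH = −log(5.48 × 10^-6) = 5.26; pH = 14.00 − 5.26 = 8.74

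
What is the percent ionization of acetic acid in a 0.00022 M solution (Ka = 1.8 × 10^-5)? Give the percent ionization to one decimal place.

24.8%

CH3COOH ⇌ CH3COO- + H+; let x = [H+] at equilibrium.
Solve x² + 1.8e-05x − 3.96e-09 = 0 → x = 5.46 × 10^-5 M
% ionization = x/C₀ × 100% = 5.46 × 10^-5/0.00022 × 100% = 24.8%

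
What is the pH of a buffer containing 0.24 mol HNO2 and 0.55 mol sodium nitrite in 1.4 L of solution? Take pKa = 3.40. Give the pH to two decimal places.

pH = 3.76

Using pH = pKa + log([base]/[acid]) with [base]/[acid] = 0.55/0.24:
pH = 3.40 + (+0.360) = 3.76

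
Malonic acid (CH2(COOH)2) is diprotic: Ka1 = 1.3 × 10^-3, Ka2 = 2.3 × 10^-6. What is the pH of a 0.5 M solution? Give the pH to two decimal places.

Since Ka1 ≫ Ka2, the first ionization dominates [H+].
Ka1 = x²/(0.5 − x) = 1.3 × 10^-3
Solving the quadratic: x = (−Ka1 + √(Ka1² + 4·Ka1·C₀))/2 = 2.49 × 10^-2 M
pH = −log(2.49 × 10^-2) = 1.60

pH = 1.60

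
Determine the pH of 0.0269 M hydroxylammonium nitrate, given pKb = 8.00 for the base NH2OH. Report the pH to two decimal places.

NH3OH+ is the conjugate acid of the weak base NH2OH.
Kb = 10^(−8.00) = 1.00 × 10^-8
Ka = Kw/Kb = 1.0×10^-14 / 1.00 × 10^-8 = 1.00 × 10^-6
Let x = [H+] at equilibrium. Ka = x²/(0.0269 − x).
Neglecting x in the denominator: x = √(1.00 × 10^-6 × 0.0269) = 1.64 × 10^-4 M
pH = −log(1.64 × 10^-4) = 3.79

pH = 3.79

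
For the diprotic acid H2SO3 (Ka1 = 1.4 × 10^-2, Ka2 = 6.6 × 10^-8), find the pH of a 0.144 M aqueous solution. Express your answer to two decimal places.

pH = 1.42

Since Ka1 ≫ Ka2, the first ionization dominates [H+].
Ka1 = x²/(0.144 − x) = 1.4 × 10^-2
Solving the quadratic: x = (−Ka1 + √(Ka1² + 4·Ka1·C₀))/2 = 3.84 × 10^-2 M
pH = −log(3.84 × 10^-2) = 1.42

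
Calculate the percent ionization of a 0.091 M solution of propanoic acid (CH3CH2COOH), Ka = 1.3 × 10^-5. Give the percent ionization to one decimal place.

CH3CH2COOH ⇌ CH3CH2COO- + H+; let x = [H+] at equilibrium.
x ≈ √(Ka·C₀) = √(1.3 × 10^-5 × 0.091) = 1.09 × 10^-3 M
% ionization = x/C₀ × 100% = 1.09 × 10^-3/0.091 × 100% = 1.2%

1.2%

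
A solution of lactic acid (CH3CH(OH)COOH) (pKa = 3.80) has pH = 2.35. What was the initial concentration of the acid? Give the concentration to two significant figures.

[H+] = 10^(-2.35) = 4.47 × 10^-3 M = x
Ka = 10^(−3.80) = 1.58 × 10^-4
Ka = x²/(C₀ − x) ⇒ C₀ = x + x²/Ka
C₀ = 4.47 × 10^-3 + (4.47 × 10^-3)²/(1.58 × 10^-4) = 1.31 × 10^-1 M

C₀ = 1.3 × 10^-1 M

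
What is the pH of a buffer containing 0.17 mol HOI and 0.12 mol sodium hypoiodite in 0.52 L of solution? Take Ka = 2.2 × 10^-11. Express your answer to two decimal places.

pKa = −log(2.2 × 10^-11) = 10.658
Using pH = pKa + log([base]/[acid]) with [base]/[acid] = 0.12/0.17:
pH = 10.658 + (-0.151) = 10.51

pH = 10.51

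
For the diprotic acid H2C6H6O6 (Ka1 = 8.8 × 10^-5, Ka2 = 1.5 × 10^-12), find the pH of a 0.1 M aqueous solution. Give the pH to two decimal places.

pH = 2.53

Since Ka1 ≫ Ka2, the first ionization dominates [H+].
Ka1 = x²/(0.1 − x) = 8.8 × 10^-5
x ≈ √(8.8 × 10^-5 × 0.1) = 2.97 × 10^-3 M
pH = −log(2.97 × 10^-3) = 2.53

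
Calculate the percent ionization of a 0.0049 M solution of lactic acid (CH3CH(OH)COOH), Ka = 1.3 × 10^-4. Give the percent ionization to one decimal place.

CH3CH(OH)COOH ⇌ CH3CH(OH)COO- + H+; let x = [H+] at equilibrium.
Solve x² + 0.00013x − 6.37e-07 = 0 → x = 7.36 × 10^-4 M
% ionization = x/C₀ × 100% = 7.36 × 10^-4/0.0049 × 100% = 15.0%

15.0%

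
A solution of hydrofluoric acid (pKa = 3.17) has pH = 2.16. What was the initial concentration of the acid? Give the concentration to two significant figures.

[H+] = 10^(-2.16) = 6.92 × 10^-3 M = x
Ka = 10^(−3.17) = 6.76 × 10^-4
Ka = x²/(C₀ − x) ⇒ C₀ = x + x²/Ka
C₀ = 6.92 × 10^-3 + (6.92 × 10^-3)²/(6.76 × 10^-4) = 7.78 × 10^-2 M

C₀ = 7.8 × 10^-2 M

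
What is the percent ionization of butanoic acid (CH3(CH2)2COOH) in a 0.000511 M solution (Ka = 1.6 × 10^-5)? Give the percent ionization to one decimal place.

16.2%

CH3(CH2)2COOH ⇌ CH3(CH2)2COO- + H+; let x = [H+] at equilibrium.
Solve x² + 1.6e-05x − 8.18e-09 = 0 → x = 8.28 × 10^-5 M
% ionization = x/C₀ × 100% = 8.28 × 10^-5/0.000511 × 100% = 16.2%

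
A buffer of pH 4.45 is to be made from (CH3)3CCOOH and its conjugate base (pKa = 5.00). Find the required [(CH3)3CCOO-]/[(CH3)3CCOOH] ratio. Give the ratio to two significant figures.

ratio = 0.28

pH = pKa + log(r) ⇒ log(r) = 4.45 − 5.00 = -0.55
r = [(CH3)3CCOO-]/[(CH3)3CCOOH] = 10^(-0.55) = 0.282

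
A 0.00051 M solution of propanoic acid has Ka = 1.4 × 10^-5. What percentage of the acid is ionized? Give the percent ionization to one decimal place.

15.3%

CH3CH2COOH ⇌ CH3CH2COO- + H+; let x = [H+] at equilibrium.
Ka = x²/(C₀ − x); solving the quadratic gives x = 7.78 × 10^-5 M.
% ionization = x/C₀ × 100% = 7.78 × 10^-5/0.00051 × 100% = 15.3%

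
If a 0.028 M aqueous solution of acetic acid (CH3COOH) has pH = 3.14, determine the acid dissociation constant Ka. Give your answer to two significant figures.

[H+] = 10^(-3.14) = 7.24 × 10^-4 M
At equilibrium [HA] = 0.028 − 7.24 × 10^-4 = 2.73 × 10^-2 M
Ka = [H+][A-]/[HA] = (7.24 × 10^-4)² / 2.73 × 10^-2 = 1.9 × 10^-5

Ka = 1.9 × 10^-5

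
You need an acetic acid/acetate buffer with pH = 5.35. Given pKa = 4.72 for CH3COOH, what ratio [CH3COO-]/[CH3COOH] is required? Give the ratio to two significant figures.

ratio = 4.3

pH = pKa + log(r) ⇒ log(r) = 5.35 − 4.72 = +0.63
r = [CH3COO-]/[CH3COOH] = 10^(+0.63) = 4.27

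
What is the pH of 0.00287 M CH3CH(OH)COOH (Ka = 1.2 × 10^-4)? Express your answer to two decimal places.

CH3CH(OH)COOH ⇌ CH3CH(OH)COO- + H+
Ka = x²/(0.00287 − x) = 1.2 × 10^-4
Here C₀/Ka ≈ 23.9, so the small-x approximation fails. Use the quadratic:
x = (−Ka + √(Ka² + 4·Ka·C₀))/2 = 5.30 × 10^-4 M
pH = −log[H+] = −log(5.30 × 10^-4) = 3.28

pH = 3.28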